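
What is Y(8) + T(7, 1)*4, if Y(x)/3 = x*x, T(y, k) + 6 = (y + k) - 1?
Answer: 196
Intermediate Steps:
T(y, k) = -7 + k + y (T(y, k) = -6 + ((y + k) - 1) = -6 + ((k + y) - 1) = -6 + (-1 + k + y) = -7 + k + y)
Y(x) = 3*x² (Y(x) = 3*(x*x) = 3*x²)
Y(8) + T(7, 1)*4 = 3*8² + (-7 + 1 + 7)*4 = 3*64 + 1*4 = 192 + 4 = 196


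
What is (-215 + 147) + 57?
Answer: -11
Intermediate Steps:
(-215 + 147) + 57 = -68 + 57 = -11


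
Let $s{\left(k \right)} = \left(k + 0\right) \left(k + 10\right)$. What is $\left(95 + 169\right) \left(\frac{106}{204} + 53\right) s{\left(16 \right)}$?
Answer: $\frac{99921536}{17} \approx 5.8777 \cdot 10^{6}$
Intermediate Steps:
$s{\left(k \right)} = k \left(10 + k\right)$
$\left(95 + 169\right) \left(\frac{106}{204} + 53\right) s{\left(16 \right)} = \left(95 + 169\right) \left(\frac{106}{204} + 53\right) 16 \left(10 + 16\right) = 264 \left(106 \cdot \frac{1}{204} + 53\right) 16 \cdot 26 = 264 \left(\frac{53}{102} + 53\right) 416 = 264 \cdot \frac{5459}{102} \cdot 416 = \frac{240196}{17} \cdot 416 = \frac{99921536}{17}$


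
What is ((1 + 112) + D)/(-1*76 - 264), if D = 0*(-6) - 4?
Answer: -109/340 ≈ -0.32059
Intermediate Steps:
D = -4 (D = 0 - 4 = -4)
((1 + 112) + D)/(-1*76 - 264) = ((1 + 112) - 4)/(-1*76 - 264) = (113 - 4)/(-76 - 264) = 109/(-340) = 109*(-1/340) = -109/340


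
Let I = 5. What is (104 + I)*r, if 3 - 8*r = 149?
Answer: -7957/4 ≈ -1989.3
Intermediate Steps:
r = -73/4 (r = 3/8 - 1/8*149 = 3/8 - 149/8 = -73/4 ≈ -18.250)
(104 + I)*r = (104 + 5)*(-73/4) = 109*(-73/4) = -7957/4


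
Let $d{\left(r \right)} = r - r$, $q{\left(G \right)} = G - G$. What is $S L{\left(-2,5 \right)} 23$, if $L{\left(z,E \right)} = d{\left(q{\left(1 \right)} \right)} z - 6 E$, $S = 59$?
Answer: $-40710$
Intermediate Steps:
$q{\left(G \right)} = 0$
$d{\left(r \right)} = 0$
$L{\left(z,E \right)} = - 6 E$ ($L{\left(z,E \right)} = 0 z - 6 E = 0 - 6 E = - 6 E$)
$S L{\left(-2,5 \right)} 23 = 59 \left(\left(-6\right) 5\right) 23 = 59 \left(-30\right) 23 = \left(-1770\right) 23 = -40710$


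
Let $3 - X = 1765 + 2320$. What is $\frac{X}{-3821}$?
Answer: $\frac{4082}{3821} \approx 1.0683$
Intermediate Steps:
$X = -4082$ ($X = 3 - \left(1765 + 2320\right) = 3 - 4085 = -4082$)
$\frac{X}{-3821} = - \frac{4082}{-3821} = \left(-4082\right) \left(- \frac{1}{3821}\right) = \frac{4082}{3821}$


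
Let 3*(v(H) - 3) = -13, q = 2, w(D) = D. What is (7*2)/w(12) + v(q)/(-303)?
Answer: 2129/1818 ≈ 1.1711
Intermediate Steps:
v(H) = -4/3 (v(H) = 3 + (⅓)*(-13) = 3 - 13/3 = -4/3)
(7*2)/w(12) + v(q)/(-303) = (7*2)/12 - 4/3/(-303) = 14*(1/12) - 4/3*(-1/303) = 7/6 + 4/909 = 2129/1818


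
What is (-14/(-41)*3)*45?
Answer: 1890/41 ≈ 46.098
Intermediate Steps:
(-14/(-41)*3)*45 = (-14*(-1/41)*3)*45 = ((14/41)*3)*45 = (42/41)*45 = 1890/41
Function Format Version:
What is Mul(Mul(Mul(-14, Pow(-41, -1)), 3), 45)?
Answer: Rational(1890, 41) ≈ 46.098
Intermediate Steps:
Mul(Mul(Mul(-14, Pow(-41, -1)), 3), 45) = Mul(Mul(Mul(-14, Rational(-1, 41)), 3), 45) = Mul(Mul(Rational(14, 41), 3), 45) = Mul(Rational(42, 41), 45) = Rational(1890, 41)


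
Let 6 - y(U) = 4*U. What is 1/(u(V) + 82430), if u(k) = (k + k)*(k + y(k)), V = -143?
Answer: -1/41980 ≈ -2.3821e-5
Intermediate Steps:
y(U) = 6 - 4*U
u(k) = 2*k*(6 - 3*k) (u(k) = (k + k)*(k + (6 - 4*k)) = (2*k)*(6 - 3*k) = 2*k*(6 - 3*k))
1/(u(V) + 82430) = 1/(6*(-143)*(2 - 1*(-143)) + 82430) = 1/(6*(-143)*(2 + 143) + 82430) = 1/(6*(-143)*145 + 82430) = 1/(-124410 + 82430) = 1/(-41980) = -1/41980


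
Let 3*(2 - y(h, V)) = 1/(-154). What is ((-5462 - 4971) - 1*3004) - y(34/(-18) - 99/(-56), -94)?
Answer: -6208819/462 ≈ -13439.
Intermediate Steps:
y(h, V) = 925/462 (y(h, V) = 2 - 1/3/(-154) = 2 - 1/3*(-1/154) = 2 + 1/462 = 925/462)
((-5462 - 4971) - 1*3004) - y(34/(-18) - 99/(-56), -94) = ((-5462 - 4971) - 1*3004) - 1*925/462 = (-10433 - 3004) - 925/462 = -13437 - 925/462 = -6208819/462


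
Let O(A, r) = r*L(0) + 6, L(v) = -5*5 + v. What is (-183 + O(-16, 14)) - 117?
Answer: -644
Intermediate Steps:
L(v) = -25 + v
O(A, r) = 6 - 25*r (O(A, r) = r*(-25 + 0) + 6 = r*(-25) + 6 = -25*r + 6 = 6 - 25*r)
(-183 + O(-16, 14)) - 117 = (-183 + (6 - 25*14)) - 117 = (-183 + (6 - 350)) - 117 = (-183 - 344) - 117 = -527 - 117 = -644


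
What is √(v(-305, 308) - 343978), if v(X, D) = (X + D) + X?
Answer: 2*I*√86070 ≈ 586.75*I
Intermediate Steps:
v(X, D) = D + 2*X (v(X, D) = (D + X) + X = D + 2*X)
√(v(-305, 308) - 343978) = √((308 + 2*(-305)) - 343978) = √((308 - 610) - 343978) = √(-302 - 343978) = √(-344280) = 2*I*√86070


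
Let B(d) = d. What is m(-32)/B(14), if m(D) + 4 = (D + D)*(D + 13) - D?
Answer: 622/7 ≈ 88.857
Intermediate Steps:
m(D) = -4 - D + 2*D*(13 + D) (m(D) = -4 + ((D + D)*(D + 13) - D) = -4 + ((2*D)*(13 + D) - D) = -4 + (2*D*(13 + D) - D) = -4 + (-D + 2*D*(13 + D)) = -4 - D + 2*D*(13 + D))
m(-32)/B(14) = (-4 + 2*(-32)² + 25*(-32))/14 = (-4 + 2*1024 - 800)*(1/14) = (-4 + 2048 - 800)*(1/14) = 1244*(1/14) = 622/7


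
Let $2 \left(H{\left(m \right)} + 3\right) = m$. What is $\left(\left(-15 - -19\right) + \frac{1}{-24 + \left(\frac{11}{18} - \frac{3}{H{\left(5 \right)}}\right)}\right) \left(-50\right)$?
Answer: $- \frac{61700}{313} \approx -197.12$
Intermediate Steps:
$H{\left(m \right)} = -3 + \frac{m}{2}$
$\left(\left(-15 - -19\right) + \frac{1}{-24 + \left(\frac{11}{18} - \frac{3}{H{\left(5 \right)}}\right)}\right) \left(-50\right) = \left(\left(-15 - -19\right) + \frac{1}{-24 - \left(- \frac{11}{18} + \frac{3}{-3 + \frac{1}{2} \cdot 5}\right)}\right) \left(-50\right) = \left(\left(-15 + 19\right) + \frac{1}{-24 - \left(- \frac{11}{18} + \frac{3}{-3 + \frac{5}{2}}\right)}\right) \left(-50\right) = \left(4 + \frac{1}{-24 - \left(- \frac{11}{18} + \frac{3}{- \frac{1}{2}}\right)}\right) \left(-50\right) = \left(4 + \frac{1}{-24 + \left(\frac{11}{18} - -6\right)}\right) \left(-50\right) = \left(4 + \frac{1}{-24 + \left(\frac{11}{18} + 6\right)}\right) \left(-50\right) = \left(4 + \frac{1}{-24 + \frac{119}{18}}\right) \left(-50\right) = \left(4 + \frac{1}{- \frac{313}{18}}\right) \left(-50\right) = \left(4 - \frac{18}{313}\right) \left(-50\right) = \frac{1234}{313} \left(-50\right) = - \frac{61700}{313}$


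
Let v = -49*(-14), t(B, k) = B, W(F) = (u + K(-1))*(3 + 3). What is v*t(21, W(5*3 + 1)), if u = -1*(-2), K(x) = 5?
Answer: 14406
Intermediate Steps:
u = 2
W(F) = 42 (W(F) = (2 + 5)*(3 + 3) = 7*6 = 42)
v = 686
v*t(21, W(5*3 + 1)) = 686*21 = 14406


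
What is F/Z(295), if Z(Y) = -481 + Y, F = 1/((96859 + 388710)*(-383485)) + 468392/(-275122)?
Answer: 14536422998609567/1588131088676188630 ≈ 0.0091532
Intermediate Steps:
F = -43609268995828701/25615017559293365 (F = -1/383485/485569 + 468392*(-1/275122) = (1/485569)*(-1/383485) - 234196/137561 = -1/186208427965 - 234196/137561 = -43609268995828701/25615017559293365 ≈ -1.7025)
F/Z(295) = -43609268995828701/(25615017559293365*(-481 + 295)) = -43609268995828701/25615017559293365/(-186) = -43609268995828701/25615017559293365*(-1/186) = 14536422998609567/1588131088676188630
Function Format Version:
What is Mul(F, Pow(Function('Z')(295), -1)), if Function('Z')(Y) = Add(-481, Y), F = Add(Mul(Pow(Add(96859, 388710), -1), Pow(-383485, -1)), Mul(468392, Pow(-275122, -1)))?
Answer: Rational(14536422998609567, 1588131088676188630) ≈ 0.0091532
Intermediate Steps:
F = Rational(-43609268995828701, 25615017559293365) (F = Add(Mul(Pow(485569, -1), Rational(-1, 383485)), Mul(468392, Rational(-1, 275122))) = Add(Mul(Rational(1, 485569), Rational(-1, 383485)), Rational(-234196, 137561)) = Add(Rational(-1, 186208427965), Rational(-234196, 137561)) = Rational(-43609268995828701, 25615017559293365) ≈ -1.7025)
Mul(F, Pow(Function('Z')(295), -1)) = Mul(Rational(-43609268995828701, 25615017559293365), Pow(Add(-481, 295), -1)) = Mul(Rational(-43609268995828701, 25615017559293365), Pow(-186, -1)) = Mul(Rational(-43609268995828701, 25615017559293365), Rational(-1, 186)) = Rational(14536422998609567, 1588131088676188630)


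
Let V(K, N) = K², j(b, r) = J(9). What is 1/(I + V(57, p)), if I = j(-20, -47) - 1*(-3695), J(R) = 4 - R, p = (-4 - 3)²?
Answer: 1/6939 ≈ 0.00014411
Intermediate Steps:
p = 49 (p = (-7)² = 49)
j(b, r) = -5 (j(b, r) = 4 - 1*9 = 4 - 9 = -5)
I = 3690 (I = -5 - 1*(-3695) = -5 + 3695 = 3690)
1/(I + V(57, p)) = 1/(3690 + 57²) = 1/(3690 + 3249) = 1/6939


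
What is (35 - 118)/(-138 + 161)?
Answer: -83/23 ≈ -3.6087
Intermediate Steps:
(35 - 118)/(-138 + 161) = -83/23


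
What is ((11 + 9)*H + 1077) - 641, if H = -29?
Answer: -144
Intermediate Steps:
((11 + 9)*H + 1077) - 641 = ((11 + 9)*(-29) + 1077) - 641 = (20*(-29) + 1077) - 641 = (-580 + 1077) - 641 = 497 - 641 = -144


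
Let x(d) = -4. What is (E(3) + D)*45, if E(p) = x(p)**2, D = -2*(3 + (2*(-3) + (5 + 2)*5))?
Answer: -2160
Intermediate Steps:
D = -64 (D = -2*(3 + (-6 + 7*5)) = -2*(3 + (-6 + 35)) = -2*(3 + 29) = -2*32 = -64)
E(p) = 16 (E(p) = (-4)**2 = 16)
(E(3) + D)*45 = (16 - 64)*45 = -48*45 = -2160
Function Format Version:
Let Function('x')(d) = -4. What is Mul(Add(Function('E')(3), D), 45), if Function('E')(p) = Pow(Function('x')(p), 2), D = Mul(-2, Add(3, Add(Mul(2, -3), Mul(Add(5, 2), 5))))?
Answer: -2160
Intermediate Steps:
D = -64 (D = Mul(-2, Add(3, Add(-6, Mul(7, 5)))) = Mul(-2, Add(3, Add(-6, 35))) = Mul(-2, Add(3, 29)) = Mul(-2, 32) = -64)
Function('E')(p) = 16 (Function('E')(p) = Pow(-4, 2) = 16)
Mul(Add(Function('E')(3), D), 45) = Mul(Add(16, -64), 45) = Mul(-48, 45) = -2160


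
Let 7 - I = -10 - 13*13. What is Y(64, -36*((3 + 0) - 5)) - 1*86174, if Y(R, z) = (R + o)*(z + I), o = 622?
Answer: 90814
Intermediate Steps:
I = 186 (I = 7 - (-10 - 13*13) = 7 - (-10 - 169) = 7 - 1*(-179) = 7 + 179 = 186)
Y(R, z) = (186 + z)*(622 + R) (Y(R, z) = (R + 622)*(z + 186) = (622 + R)*(186 + z) = (186 + z)*(622 + R))
Y(64, -36*((3 + 0) - 5)) - 1*86174 = (115692 + 186*64 + 622*(-36*((3 + 0) - 5)) + 64*(-36*((3 + 0) - 5))) - 1*86174 = (115692 + 11904 + 622*(-36*(3 - 5)) + 64*(-36*(3 - 5))) - 86174 = (115692 + 11904 + 622*(-36*(-2)) + 64*(-36*(-2))) - 86174 = (115692 + 11904 + 622*72 + 64*72) - 86174 = (115692 + 11904 + 44784 + 4608) - 86174 = 176988 - 86174 = 90814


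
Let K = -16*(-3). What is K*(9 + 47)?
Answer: 2688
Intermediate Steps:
K = 48
K*(9 + 47) = 48*(9 + 47) = 48*56 = 2688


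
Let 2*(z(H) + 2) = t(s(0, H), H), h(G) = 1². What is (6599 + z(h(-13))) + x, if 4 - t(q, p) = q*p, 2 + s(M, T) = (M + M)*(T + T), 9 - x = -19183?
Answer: 25792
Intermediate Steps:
h(G) = 1
x = 19192 (x = 9 - 1*(-19183) = 9 + 19183 = 19192)
s(M, T) = -2 + 4*M*T (s(M, T) = -2 + (M + M)*(T + T) = -2 + (2*M)*(2*T) = -2 + 4*M*T)
t(q, p) = 4 - p*q (t(q, p) = 4 - q*p = 4 - p*q)
z(H) = H (z(H) = -2 + (4 - H*(-2 + 4*0*H))/2 = -2 + (4 - H*(-2 + 0))/2 = -2 + (4 - 1*H*(-2))/2 = -2 + (4 + 2*H)/2 = -2 + (2 + H) = H)
(6599 + z(h(-13))) + x = (6599 + 1) + 19192 = 6600 + 19192 = 25792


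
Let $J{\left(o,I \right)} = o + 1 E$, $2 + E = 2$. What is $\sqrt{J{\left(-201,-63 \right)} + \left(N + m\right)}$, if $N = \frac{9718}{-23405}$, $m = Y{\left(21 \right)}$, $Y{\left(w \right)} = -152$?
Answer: $\frac{i \sqrt{193598740615}}{23405} \approx 18.799 i$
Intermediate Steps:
$E = 0$ ($E = -2 + 2 = 0$)
$m = -152$
$N = - \frac{9718}{23405}$ ($N = 9718 \left(- \frac{1}{23405}\right) = - \frac{9718}{23405} \approx -0.41521$)
$J{\left(o,I \right)} = o$ ($J{\left(o,I \right)} = o + 1 \cdot 0 = o + 0 = o$)
$\sqrt{J{\left(-201,-63 \right)} + \left(N + m\right)} = \sqrt{-201 - \frac{3567278}{23405}} = \sqrt{- \frac{8271683}{23405}} = \frac{i \sqrt{193598740615}}{23405}$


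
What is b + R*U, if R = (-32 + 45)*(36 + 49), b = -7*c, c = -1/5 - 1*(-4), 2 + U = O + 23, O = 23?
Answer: 242967/5 ≈ 48593.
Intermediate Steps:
U = 44 (U = -2 + (23 + 23) = -2 + 46 = 44)
c = 19/5 (c = -1*1/5 + 4 = -1/5 + 4 = 19/5 ≈ 3.8000)
b = -133/5 (b = -7*19/5 = -133/5 ≈ -26.600)
R = 1105 (R = 13*85 = 1105)
b + R*U = -133/5 + 1105*44 = -133/5 + 48620 = 242967/5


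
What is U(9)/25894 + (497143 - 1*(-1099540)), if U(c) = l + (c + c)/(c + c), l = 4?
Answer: 41344509607/25894 ≈ 1.5967e+6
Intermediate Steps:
U(c) = 5 (U(c) = 4 + (c + c)/(c + c) = 4 + (2*c)/((2*c)) = 4 + (2*c)*(1/(2*c)) = 4 + 1 = 5)
U(9)/25894 + (497143 - 1*(-1099540)) = 5/25894 + (497143 - 1*(-1099540)) = 5*(1/25894) + (497143 + 1099540) = 5/25894 + 1596683 = 41344509607/25894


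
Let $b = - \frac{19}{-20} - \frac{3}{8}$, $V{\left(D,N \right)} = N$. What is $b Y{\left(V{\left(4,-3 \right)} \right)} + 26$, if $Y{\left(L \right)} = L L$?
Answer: $\frac{1247}{40} \approx 31.175$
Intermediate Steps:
$b = \frac{23}{40}$ ($b = \left(-19\right) \left(- \frac{1}{20}\right) - \frac{3}{8} = \frac{19}{20} - \frac{3}{8} = \frac{23}{40} \approx 0.575$)
$Y{\left(L \right)} = L^{2}$
$b Y{\left(V{\left(4,-3 \right)} \right)} + 26 = \frac{23 \left(-3\right)^{2}}{40} + 26 = \frac{23}{40} \cdot 9 + 26 = \frac{207}{40} + 26 = \frac{1247}{40}$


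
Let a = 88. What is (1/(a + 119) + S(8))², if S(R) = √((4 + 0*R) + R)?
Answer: 514189/42849 + 4*√3/207 ≈ 12.033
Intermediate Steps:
S(R) = √(4 + R) (S(R) = √((4 + 0) + R) = √(4 + R))
(1/(a + 119) + S(8))² = (1/(88 + 119) + √(4 + 8))² = (1/207 + √12)² = (1/207 + 2*√3)²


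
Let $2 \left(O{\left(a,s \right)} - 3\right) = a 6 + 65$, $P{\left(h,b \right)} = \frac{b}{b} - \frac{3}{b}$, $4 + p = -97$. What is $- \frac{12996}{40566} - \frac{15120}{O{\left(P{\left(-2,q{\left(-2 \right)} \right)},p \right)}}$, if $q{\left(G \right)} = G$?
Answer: $- \frac{102319458}{290723} \approx -351.95$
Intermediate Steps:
$p = -101$ ($p = -4 - 97 = -101$)
$P{\left(h,b \right)} = 1 - \frac{3}{b}$
$O{\left(a,s \right)} = \frac{71}{2} + 3 a$ ($O{\left(a,s \right)} = 3 + \frac{a 6 + 65}{2} = 3 + \frac{6 a + 65}{2} = 3 + \frac{65 + 6 a}{2} = 3 + \left(\frac{65}{2} + 3 a\right) = \frac{71}{2} + 3 a$)
$- \frac{12996}{40566} - \frac{15120}{O{\left(P{\left(-2,q{\left(-2 \right)} \right)},p \right)}} = - \frac{12996}{40566} - \frac{15120}{\frac{71}{2} + 3 \frac{-3 - 2}{-2}} = \left(-12996\right) \frac{1}{40566} - \frac{15120}{\frac{71}{2} + 3 \left(\left(- \frac{1}{2}\right) \left(-5\right)\right)} = - \frac{2166}{6761} - \frac{15120}{\frac{71}{2} + 3 \cdot \frac{5}{2}} = - \frac{2166}{6761} - \frac{15120}{\frac{71}{2} + \frac{15}{2}} = - \frac{2166}{6761} - \frac{15120}{43} = - \frac{102319458}{290723}$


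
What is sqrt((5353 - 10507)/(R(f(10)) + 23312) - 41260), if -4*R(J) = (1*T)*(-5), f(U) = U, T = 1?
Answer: 2*I*sqrt(89700979148797)/93253 ≈ 203.13*I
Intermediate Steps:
R(J) = 5/4 (R(J) = -1*1*(-5)/4 = -(-5)/4 = -1/4*(-5) = 5/4)
sqrt((5353 - 10507)/(R(f(10)) + 23312) - 41260) = sqrt((5353 - 10507)/(5/4 + 23312) - 41260) = sqrt(-5154/93253/4 - 41260) = sqrt(-5154*4/93253 - 41260) = sqrt(-20616/93253 - 41260) = sqrt(-3847639396/93253) = 2*I*sqrt(89700979148797)/93253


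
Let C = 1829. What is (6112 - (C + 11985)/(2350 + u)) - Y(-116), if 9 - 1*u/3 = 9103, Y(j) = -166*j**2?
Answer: 27921453435/12466 ≈ 2.2398e+6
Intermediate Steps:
u = -27282 (u = 27 - 3*9103 = 27 - 27309 = -27282)
(6112 - (C + 11985)/(2350 + u)) - Y(-116) = (6112 - (1829 + 11985)/(2350 - 27282)) - (-166)*(-116)**2 = (6112 - 13814/(-24932)) - (-166)*13456 = (6112 - 13814*(-1)/24932) - 1*(-2233696) = (6112 - 1*(-6907/12466)) + 2233696 = (6112 + 6907/12466) + 2233696 = 76199099/12466 + 2233696 = 27921453435/12466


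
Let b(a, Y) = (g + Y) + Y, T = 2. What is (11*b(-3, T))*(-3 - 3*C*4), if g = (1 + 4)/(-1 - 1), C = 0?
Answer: -99/2 ≈ -49.500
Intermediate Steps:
g = -5/2 (g = 5/(-2) = 5*(-½) = -5/2 ≈ -2.5000)
b(a, Y) = -5/2 + 2*Y (b(a, Y) = (-5/2 + Y) + Y = -5/2 + 2*Y)
(11*b(-3, T))*(-3 - 3*C*4) = (11*(-5/2 + 2*2))*(-3 - 0*4) = (11*(-5/2 + 4))*(-3 - 3*0) = (11*(3/2))*(-3 + 0) = (33/2)*(-3) = -99/2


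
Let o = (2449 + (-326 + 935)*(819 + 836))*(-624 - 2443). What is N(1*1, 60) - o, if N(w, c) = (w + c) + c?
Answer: 3098725169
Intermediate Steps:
N(w, c) = w + 2*c (N(w, c) = (c + w) + c = w + 2*c)
o = -3098725048 (o = (2449 + 609*1655)*(-3067) = (2449 + 1007895)*(-3067) = 1010344*(-3067) = -3098725048)
N(1*1, 60) - o = (1*1 + 2*60) - 1*(-3098725048) = (1 + 120) + 3098725048 = 121 + 3098725048 = 3098725169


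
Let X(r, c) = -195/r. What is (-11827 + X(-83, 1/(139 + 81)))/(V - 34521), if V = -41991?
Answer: 490723/3175248 ≈ 0.15455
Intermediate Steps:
(-11827 + X(-83, 1/(139 + 81)))/(V - 34521) = (-11827 - 195/(-83))/(-41991 - 34521) = (-11827 - 195*(-1/83))/(-76512) = (-11827 + 195/83)*(-1/76512) = -981446/83*(-1/76512) = 490723/3175248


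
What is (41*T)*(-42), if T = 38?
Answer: -65436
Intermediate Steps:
(41*T)*(-42) = (41*38)*(-42) = 1558*(-42) = -65436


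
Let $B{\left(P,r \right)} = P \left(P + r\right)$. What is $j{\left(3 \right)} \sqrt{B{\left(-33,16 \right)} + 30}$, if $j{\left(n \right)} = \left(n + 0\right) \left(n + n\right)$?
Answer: $18 \sqrt{591} \approx 437.59$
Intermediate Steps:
$j{\left(n \right)} = 2 n^{2}$ ($j{\left(n \right)} = n 2 n = 2 n^{2}$)
$j{\left(3 \right)} \sqrt{B{\left(-33,16 \right)} + 30} = 2 \cdot 3^{2} \sqrt{- 33 \left(-33 + 16\right) + 30} = 2 \cdot 9 \sqrt{\left(-33\right) \left(-17\right) + 30} = 18 \sqrt{561 + 30} = 18 \sqrt{591}$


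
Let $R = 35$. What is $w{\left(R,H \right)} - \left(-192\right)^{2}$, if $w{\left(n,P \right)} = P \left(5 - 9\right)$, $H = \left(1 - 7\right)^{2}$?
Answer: $-37008$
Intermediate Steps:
$H = 36$ ($H = \left(-6\right)^{2} = 36$)
$w{\left(n,P \right)} = - 4 P$ ($w{\left(n,P \right)} = P \left(-4\right) = - 4 P$)
$w{\left(R,H \right)} - \left(-192\right)^{2} = \left(-4\right) 36 - \left(-192\right)^{2} = -144 - 36864 = -37008$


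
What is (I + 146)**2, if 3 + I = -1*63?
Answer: 6400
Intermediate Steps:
I = -66 (I = -3 - 1*63 = -3 - 63 = -66)
(I + 146)**2 = (-66 + 146)**2 = 80**2 = 6400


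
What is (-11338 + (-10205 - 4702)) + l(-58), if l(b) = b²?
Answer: -22881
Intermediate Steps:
(-11338 + (-10205 - 4702)) + l(-58) = (-11338 + (-10205 - 4702)) + (-58)² = (-11338 - 14907) + 3364 = -26245 + 3364 = -22881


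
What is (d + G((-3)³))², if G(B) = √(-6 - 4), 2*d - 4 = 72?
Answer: (38 + I*√10)² ≈ 1434.0 + 240.33*I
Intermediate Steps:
d = 38 (d = 2 + (½)*72 = 2 + 36 = 38)
G(B) = I*√10 (G(B) = √(-10) = I*√10)
(d + G((-3)³))² = (38 + I*√10)²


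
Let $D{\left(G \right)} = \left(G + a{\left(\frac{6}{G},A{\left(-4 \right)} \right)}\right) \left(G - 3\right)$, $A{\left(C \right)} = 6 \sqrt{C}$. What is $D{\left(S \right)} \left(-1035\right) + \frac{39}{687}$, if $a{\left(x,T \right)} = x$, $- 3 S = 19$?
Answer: $- \frac{306012453}{4351} \approx -70332.0$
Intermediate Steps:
$S = - \frac{19}{3}$ ($S = \left(- \frac{1}{3}\right) 19 = - \frac{19}{3} \approx -6.3333$)
$D{\left(G \right)} = \left(-3 + G\right) \left(G + \frac{6}{G}\right)$ ($D{\left(G \right)} = \left(G + \frac{6}{G}\right) \left(G - 3\right) = \left(G + \frac{6}{G}\right) \left(-3 + G\right) = \left(-3 + G\right) \left(G + \frac{6}{G}\right)$)
$D{\left(S \right)} \left(-1035\right) + \frac{39}{687} = \left(6 + \left(- \frac{19}{3}\right)^{2} - \frac{18}{- \frac{19}{3}} - -19\right) \left(-1035\right) + \frac{39}{687} = \left(6 + \frac{361}{9} - - \frac{54}{19} + 19\right) \left(-1035\right) + 39 \cdot \frac{1}{687} = \left(6 + \frac{361}{9} + \frac{54}{19} + 19\right) \left(-1035\right) + \frac{13}{229} = \frac{11620}{171} \left(-1035\right) + \frac{13}{229} = - \frac{1336300}{19} + \frac{13}{229} = - \frac{306012453}{4351}$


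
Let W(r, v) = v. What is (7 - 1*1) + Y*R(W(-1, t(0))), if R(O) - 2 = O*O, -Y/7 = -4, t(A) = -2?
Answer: 174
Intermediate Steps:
Y = 28 (Y = -7*(-4) = 28)
R(O) = 2 + O**2 (R(O) = 2 + O*O = 2 + O**2)
(7 - 1*1) + Y*R(W(-1, t(0))) = (7 - 1*1) + 28*(2 + (-2)**2) = (7 - 1) + 28*(2 + 4) = 6 + 28*6 = 6 + 168 = 174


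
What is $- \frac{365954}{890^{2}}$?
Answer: $- \frac{182977}{396050} \approx -0.462$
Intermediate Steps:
$- \frac{365954}{890^{2}} = - \frac{365954}{792100} = \left(-365954\right) \frac{1}{792100} = - \frac{182977}{396050}$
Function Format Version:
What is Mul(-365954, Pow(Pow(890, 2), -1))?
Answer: Rational(-182977, 396050) ≈ -0.46200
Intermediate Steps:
Mul(-365954, Pow(Pow(890, 2), -1)) = Mul(-365954, Pow(792100, -1)) = Mul(-365954, Rational(1, 792100)) = Rational(-182977, 396050)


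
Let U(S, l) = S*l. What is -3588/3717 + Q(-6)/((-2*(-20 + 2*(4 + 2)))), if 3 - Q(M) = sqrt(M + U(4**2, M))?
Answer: -15419/19824 - I*sqrt(102)/16 ≈ -0.77779 - 0.63122*I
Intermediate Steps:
Q(M) = 3 - sqrt(17)*sqrt(M) (Q(M) = 3 - sqrt(M + 4**2*M) = 3 - sqrt(M + 16*M) = 3 - sqrt(17*M) = 3 - sqrt(17)*sqrt(M))
-3588/3717 + Q(-6)/((-2*(-20 + 2*(4 + 2)))) = -3588/3717 + (3 - sqrt(17)*sqrt(-6))/((-2*(-20 + 2*(4 + 2)))) = -3588*1/3717 + (3 - sqrt(17)*I*sqrt(6))/((-2*(-20 + 2*6))) = -1196/1239 + (3 - I*sqrt(102))/((-2*(-20 + 12))) = -1196/1239 + (3 - I*sqrt(102))/((-2*(-8))) = -1196/1239 + (3 - I*sqrt(102))/16 = -1196/1239 + (3 - I*sqrt(102))*(1/16) = -1196/1239 + (3/16 - I*sqrt(102)/16) = -15419/19824 - I*sqrt(102)/16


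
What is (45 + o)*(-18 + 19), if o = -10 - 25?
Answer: 10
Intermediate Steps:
o = -35
(45 + o)*(-18 + 19) = (45 - 35)*(-18 + 19) = 10*1 = 10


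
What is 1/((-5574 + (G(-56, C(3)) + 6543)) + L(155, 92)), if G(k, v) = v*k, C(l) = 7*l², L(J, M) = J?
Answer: -1/2404 ≈ -0.00041597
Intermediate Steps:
G(k, v) = k*v
1/((-5574 + (G(-56, C(3)) + 6543)) + L(155, 92)) = 1/((-5574 + (-392*3² + 6543)) + 155) = 1/((-5574 + (-392*9 + 6543)) + 155) = 1/((-5574 + (-56*63 + 6543)) + 155) = 1/((-5574 + (-3528 + 6543)) + 155) = 1/((-5574 + 3015) + 155) = 1/(-2559 + 155) = 1/(-2404) = -1/2404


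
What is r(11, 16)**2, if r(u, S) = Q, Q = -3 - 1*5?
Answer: 64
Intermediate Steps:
Q = -8 (Q = -3 - 5 = -8)
r(u, S) = -8
r(11, 16)**2 = (-8)**2 = 64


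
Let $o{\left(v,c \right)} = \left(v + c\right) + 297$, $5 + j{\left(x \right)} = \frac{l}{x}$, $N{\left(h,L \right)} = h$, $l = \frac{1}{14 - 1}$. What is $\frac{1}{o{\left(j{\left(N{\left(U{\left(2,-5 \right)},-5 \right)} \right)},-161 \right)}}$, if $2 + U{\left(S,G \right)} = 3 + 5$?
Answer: $\frac{78}{10219} \approx 0.0076328$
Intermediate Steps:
$l = \frac{1}{13} \approx 0.076923$
$U{\left(S,G \right)} = 6$ ($U{\left(S,G \right)} = -2 + \left(3 + 5\right) = -2 + 8 = 6$)
$j{\left(x \right)} = -5 + \frac{1}{13 x}$
$o{\left(v,c \right)} = 297 + c + v$ ($o{\left(v,c \right)} = \left(c + v\right) + 297 = 297 + c + v$)
$\frac{1}{o{\left(j{\left(N{\left(U{\left(2,-5 \right)},-5 \right)} \right)},-161 \right)}} = \frac{1}{297 - 161 - \left(5 - \frac{1}{13 \cdot 6}\right)} = \frac{1}{297 - 161 + \left(-5 + \frac{1}{13} \cdot \frac{1}{6}\right)} = \frac{1}{297 - 161 + \left(-5 + \frac{1}{78}\right)} = \frac{1}{297 - 161 - \frac{389}{78}} = \frac{1}{\frac{10219}{78}} = \frac{78}{10219}$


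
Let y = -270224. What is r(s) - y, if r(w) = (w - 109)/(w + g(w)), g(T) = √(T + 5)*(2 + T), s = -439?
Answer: 22448390742380/83073267 - 239476*I*√434/83073267 ≈ 2.7022e+5 - 0.060054*I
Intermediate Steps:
g(T) = √(5 + T)*(2 + T)
r(w) = (-109 + w)/(w + √(5 + w)*(2 + w)) (r(w) = (w - 109)/(w + √(5 + w)*(2 + w)) = (-109 + w)/(w + √(5 + w)*(2 + w)))
r(s) - y = (-109 - 439)/(-439 + √(5 - 439)*(2 - 439)) - 1*(-270224) = -548/(-439 + √(-434)*(-437)) + 270224 = -548/(-439 + (I*√434)*(-437)) + 270224 = -548/(-439 - 437*I*√434) + 270224 = 270224 - 548/(-439 - 437*I*√434)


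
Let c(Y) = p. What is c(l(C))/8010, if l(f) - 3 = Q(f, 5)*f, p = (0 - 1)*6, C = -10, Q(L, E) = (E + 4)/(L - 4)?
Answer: -1/1335 ≈ -0.00074906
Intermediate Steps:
Q(L, E) = (4 + E)/(-4 + L)
p = -6 (p = -1*6 = -6)
l(f) = 3 + 9*f/(-4 + f) (l(f) = 3 + ((4 + 5)/(-4 + f))*f = 3 + (9/(-4 + f))*f = 3 + 9*f/(-4 + f))
c(Y) = -6
c(l(C))/8010 = -6/8010 = -6*1/8010 = -1/1335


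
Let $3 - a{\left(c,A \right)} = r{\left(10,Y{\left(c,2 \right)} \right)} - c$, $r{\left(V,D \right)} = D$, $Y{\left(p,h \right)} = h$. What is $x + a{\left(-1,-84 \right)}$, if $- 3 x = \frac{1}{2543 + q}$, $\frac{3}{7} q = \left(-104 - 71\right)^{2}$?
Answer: $- \frac{1}{222004} \approx -4.5044 \cdot 10^{-6}$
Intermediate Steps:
$q = \frac{214375}{3}$ ($q = \frac{7 \left(-104 - 71\right)^{2}}{3} = \frac{7 \left(-175\right)^{2}}{3} = \frac{7}{3} \cdot 30625 = \frac{214375}{3} \approx 71458.0$)
$a{\left(c,A \right)} = 1 + c$ ($a{\left(c,A \right)} = 3 - \left(2 - c\right) = 3 + \left(-2 + c\right) = 1 + c$)
$x = - \frac{1}{222004}$ ($x = - \frac{1}{3 \left(2543 + \frac{214375}{3}\right)} = - \frac{1}{3 \cdot \frac{222004}{3}} = \left(- \frac{1}{3}\right) \frac{3}{222004} = - \frac{1}{222004} \approx -4.5044 \cdot 10^{-6}$)
$x + a{\left(-1,-84 \right)} = - \frac{1}{222004} + \left(1 - 1\right) = - \frac{1}{222004} + 0 = - \frac{1}{222004}$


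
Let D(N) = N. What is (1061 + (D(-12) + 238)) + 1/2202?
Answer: 2833975/2202 ≈ 1287.0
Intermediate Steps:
(1061 + (D(-12) + 238)) + 1/2202 = (1061 + (-12 + 238)) + 1/2202 = (1061 + 226) + 1/2202 = 1287 + 1/2202 = 2833975/2202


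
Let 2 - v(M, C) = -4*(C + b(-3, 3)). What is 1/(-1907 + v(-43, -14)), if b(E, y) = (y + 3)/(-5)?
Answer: -5/9829 ≈ -0.00050870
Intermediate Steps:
b(E, y) = -⅗ - y/5 (b(E, y) = (3 + y)*(-⅕) = -⅗ - y/5)
v(M, C) = -14/5 + 4*C (v(M, C) = 2 - (-4)*(C + (-⅗ - ⅕*3)) = 2 - (-4)*(C + (-⅗ - ⅗)) = 2 - (-4)*(C - 6/5) = 2 - (-4)*(-6/5 + C) = 2 - (24/5 - 4*C) = 2 + (-24/5 + 4*C) = -14/5 + 4*C)
1/(-1907 + v(-43, -14)) = 1/(-1907 + (-14/5 + 4*(-14))) = 1/(-1907 + (-14/5 - 56)) = 1/(-1907 - 294/5) = 1/(-9829/5) = -5/9829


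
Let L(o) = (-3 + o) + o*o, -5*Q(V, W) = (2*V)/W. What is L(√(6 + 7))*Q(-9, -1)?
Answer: -36 - 18*√13/5 ≈ -48.980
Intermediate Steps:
Q(V, W) = -2*V/(5*W)
L(o) = -3 + o + o² (L(o) = (-3 + o) + o² = -3 + o + o²)
L(√(6 + 7))*Q(-9, -1) = (-3 + √(6 + 7) + (√(6 + 7))²)*(-⅖*(-9)/(-1)) = (-3 + √13 + (√13)²)*(-⅖*(-9)*(-1)) = (-3 + √13 + 13)*(-18/5) = (10 + √13)*(-18/5) = -36 - 18*√13/5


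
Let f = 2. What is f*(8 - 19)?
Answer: -22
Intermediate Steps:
f*(8 - 19) = 2*(8 - 19) = 2*(-11) = -22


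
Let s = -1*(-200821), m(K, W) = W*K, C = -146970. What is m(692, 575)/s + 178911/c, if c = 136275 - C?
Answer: 49544090477/18960514715 ≈ 2.6130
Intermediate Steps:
m(K, W) = K*W
s = 200821
c = 283245 (c = 136275 - 1*(-146970) = 136275 + 146970 = 283245)
m(692, 575)/s + 178911/c = (692*575)/200821 + 178911/283245 = 397900*(1/200821) + 178911*(1/283245) = 397900/200821 + 59637/94415 = 49544090477/18960514715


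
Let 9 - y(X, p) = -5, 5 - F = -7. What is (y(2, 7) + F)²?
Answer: 676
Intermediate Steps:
F = 12 (F = 5 - 1*(-7) = 5 + 7 = 12)
y(X, p) = 14 (y(X, p) = 9 - 1*(-5) = 9 + 5 = 14)
(y(2, 7) + F)² = (14 + 12)² = 26² = 676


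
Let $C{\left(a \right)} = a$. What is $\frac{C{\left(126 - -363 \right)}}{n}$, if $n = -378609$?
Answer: $- \frac{163}{126203} \approx -0.0012916$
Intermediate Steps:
$\frac{C{\left(126 - -363 \right)}}{n} = \frac{126 - -363}{-378609} = \left(126 + 363\right) \left(- \frac{1}{378609}\right) = 489 \left(- \frac{1}{378609}\right) = - \frac{163}{126203}$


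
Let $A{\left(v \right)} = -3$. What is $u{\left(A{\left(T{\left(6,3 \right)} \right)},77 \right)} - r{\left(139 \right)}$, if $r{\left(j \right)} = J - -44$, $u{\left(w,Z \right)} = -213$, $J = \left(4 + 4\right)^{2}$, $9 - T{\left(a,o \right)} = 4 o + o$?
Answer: $-321$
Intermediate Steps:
$T{\left(a,o \right)} = 9 - 5 o$ ($T{\left(a,o \right)} = 9 - \left(4 o + o\right) = 9 - 5 o$)
$J = 64$ ($J = 8^{2} = 64$)
$r{\left(j \right)} = 108$ ($r{\left(j \right)} = 64 - -44 = 64 + 44 = 108$)
$u{\left(A{\left(T{\left(6,3 \right)} \right)},77 \right)} - r{\left(139 \right)} = -213 - 108 = -321$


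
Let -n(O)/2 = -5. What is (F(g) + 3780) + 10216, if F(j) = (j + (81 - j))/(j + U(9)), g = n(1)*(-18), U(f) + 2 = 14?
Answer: 783749/56 ≈ 13996.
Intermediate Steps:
n(O) = 10 (n(O) = -2*(-5) = 10)
U(f) = 12 (U(f) = -2 + 14 = 12)
g = -180 (g = 10*(-18) = -180)
F(j) = 81/(12 + j) (F(j) = (j + (81 - j))/(j + 12) = 81/(12 + j))
(F(g) + 3780) + 10216 = (81/(12 - 180) + 3780) + 10216 = (81/(-168) + 3780) + 10216 = (81*(-1/168) + 3780) + 10216 = (-27/56 + 3780) + 10216 = 211653/56 + 10216 = 783749/56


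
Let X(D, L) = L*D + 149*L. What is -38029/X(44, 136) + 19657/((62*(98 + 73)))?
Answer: 3316867/8184744 ≈ 0.40525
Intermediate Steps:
X(D, L) = 149*L + D*L (X(D, L) = D*L + 149*L = 149*L + D*L)
-38029/X(44, 136) + 19657/((62*(98 + 73))) = -38029*1/(136*(149 + 44)) + 19657/((62*(98 + 73))) = -38029/(136*193) + 19657/((62*171)) = -38029/26248 + 19657/10602 = -38029*1/26248 + 19657*(1/10602) = -2237/1544 + 19657/10602 = 3316867/8184744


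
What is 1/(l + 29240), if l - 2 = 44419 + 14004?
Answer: 1/87665 ≈ 1.1407e-5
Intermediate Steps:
l = 58425 (l = 2 + (44419 + 14004) = 2 + 58423 = 58425)
1/(l + 29240) = 1/(58425 + 29240) = 1/87665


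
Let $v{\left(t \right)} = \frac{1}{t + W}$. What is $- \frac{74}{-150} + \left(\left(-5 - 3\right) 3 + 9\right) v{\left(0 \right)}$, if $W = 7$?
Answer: $- \frac{866}{525} \approx -1.6495$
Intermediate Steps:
$v{\left(t \right)} = \frac{1}{7 + t}$ ($v{\left(t \right)} = \frac{1}{t + 7} = \frac{1}{7 + t}$)
$- \frac{74}{-150} + \left(\left(-5 - 3\right) 3 + 9\right) v{\left(0 \right)} = - \frac{74}{-150} + \frac{\left(-5 - 3\right) 3 + 9}{7 + 0} = \left(-74\right) \left(- \frac{1}{150}\right) + \frac{\left(-8\right) 3 + 9}{7} = \frac{37}{75} + \left(-24 + 9\right) \frac{1}{7} = \frac{37}{75} - \frac{15}{7} = - \frac{866}{525}$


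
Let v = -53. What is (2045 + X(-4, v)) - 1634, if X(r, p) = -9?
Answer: 402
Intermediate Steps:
(2045 + X(-4, v)) - 1634 = (2045 - 9) - 1634 = 2036 - 1634 = 402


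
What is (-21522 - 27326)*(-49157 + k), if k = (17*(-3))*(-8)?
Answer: 2381291152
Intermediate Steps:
k = 408 (k = -51*(-8) = 408)
(-21522 - 27326)*(-49157 + k) = (-21522 - 27326)*(-49157 + 408) = -48848*(-48749) = 2381291152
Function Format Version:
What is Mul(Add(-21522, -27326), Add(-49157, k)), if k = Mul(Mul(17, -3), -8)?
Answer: 2381291152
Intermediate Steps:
k = 408 (k = Mul(-51, -8) = 408)
Mul(Add(-21522, -27326), Add(-49157, k)) = Mul(Add(-21522, -27326), Add(-49157, 408)) = Mul(-48848, -48749) = 2381291152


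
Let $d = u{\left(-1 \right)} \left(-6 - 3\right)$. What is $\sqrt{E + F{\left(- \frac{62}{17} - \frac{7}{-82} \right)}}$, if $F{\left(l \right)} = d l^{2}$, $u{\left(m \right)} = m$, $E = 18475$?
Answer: $\frac{5 \sqrt{1444925845}}{1394} \approx 136.34$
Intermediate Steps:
$d = 9$ ($d = - (-6 - 3) = \left(-1\right) \left(-9\right) = 9$)
$F{\left(l \right)} = 9 l^{2}$
$\sqrt{E + F{\left(- \frac{62}{17} - \frac{7}{-82} \right)}} = \sqrt{18475 + 9 \left(- \frac{62}{17} - \frac{7}{-82}\right)^{2}} = \sqrt{18475 + 9 \left(\left(-62\right) \frac{1}{17} - - \frac{7}{82}\right)^{2}} = \sqrt{18475 + 9 \left(- \frac{62}{17} + \frac{7}{82}\right)^{2}} = \sqrt{18475 + 9 \left(- \frac{4965}{1394}\right)^{2}} = \sqrt{18475 + 9 \cdot \frac{24651225}{1943236}} = \sqrt{18475 + \frac{221861025}{1943236}} = \sqrt{\frac{36123146125}{1943236}} = \frac{5 \sqrt{1444925845}}{1394}$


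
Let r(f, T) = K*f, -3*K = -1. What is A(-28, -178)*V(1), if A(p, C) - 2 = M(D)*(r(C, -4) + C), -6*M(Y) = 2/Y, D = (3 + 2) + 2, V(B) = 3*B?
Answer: 838/21 ≈ 39.905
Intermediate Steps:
D = 7 (D = 5 + 2 = 7)
M(Y) = -1/(3*Y)
K = 1/3 (K = -1/3*(-1) = 1/3 ≈ 0.33333)
r(f, T) = f/3
A(p, C) = 2 - 4*C/63 (A(p, C) = 2 + (-1/3/7)*(C/3 + C) = 2 + (-1/3*1/7)*(4*C/3) = 2 - 4*C/63)
A(-28, -178)*V(1) = (2 - 4/63*(-178))*(3*1) = (2 + 712/63)*3 = (838/63)*3 = 838/21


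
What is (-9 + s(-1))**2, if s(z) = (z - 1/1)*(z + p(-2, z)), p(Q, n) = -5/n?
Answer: 289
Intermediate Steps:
s(z) = (-1 + z)*(z - 5/z) (s(z) = (z - 1/1)*(z - 5/z) = (z - 1*1)*(z - 5/z) = (z - 1)*(z - 5/z) = (-1 + z)*(z - 5/z))
(-9 + s(-1))**2 = (-9 + (-5 + (-1)**2 - 1*(-1) + 5/(-1)))**2 = (-9 + (-5 + 1 + 1 + 5*(-1)))**2 = (-9 + (-5 + 1 + 1 - 5))**2 = (-9 - 8)**2 = (-17)**2 = 289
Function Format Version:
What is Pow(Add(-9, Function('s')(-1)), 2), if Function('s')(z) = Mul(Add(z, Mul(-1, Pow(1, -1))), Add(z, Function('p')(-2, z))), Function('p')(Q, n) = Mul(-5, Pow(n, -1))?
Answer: 289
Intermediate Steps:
Function('s')(z) = Mul(Add(-1, z), Add(z, Mul(-5, Pow(z, -1)))) (Function('s')(z) = Mul(Add(z, Mul(-1, Pow(1, -1))), Add(z, Mul(-5, Pow(z, -1)))) = Mul(Add(z, Mul(-1, 1)), Add(z, Mul(-5, Pow(z, -1)))) = Mul(Add(z, -1), Add(z, Mul(-5, Pow(z, -1)))) = Mul(Add(-1, z), Add(z, Mul(-5, Pow(z, -1)))))
Pow(Add(-9, Function('s')(-1)), 2) = Pow(Add(-9, Add(-5, Pow(-1, 2), Mul(-1, -1), Mul(5, Pow(-1, -1)))), 2) = Pow(Add(-9, Add(-5, 1, 1, Mul(5, -1))), 2) = Pow(Add(-9, Add(-5, 1, 1, -5)), 2) = Pow(Add(-9, -8), 2) = Pow(-17, 2) = 289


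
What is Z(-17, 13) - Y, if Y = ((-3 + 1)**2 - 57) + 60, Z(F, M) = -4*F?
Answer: 61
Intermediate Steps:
Y = 7 (Y = ((-2)**2 - 57) + 60 = (4 - 57) + 60 = -53 + 60 = 7)
Z(-17, 13) - Y = -4*(-17) - 1*7 = 68 - 7 = 61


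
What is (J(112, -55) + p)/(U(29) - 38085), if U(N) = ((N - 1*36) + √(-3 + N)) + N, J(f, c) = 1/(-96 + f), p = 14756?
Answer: -242880003/626504624 - 6381*√26/626504624 ≈ -0.38773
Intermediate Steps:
U(N) = -36 + √(-3 + N) + 2*N (U(N) = ((N - 36) + √(-3 + N)) + N = ((-36 + N) + √(-3 + N)) + N = (-36 + N + √(-3 + N)) + N = -36 + √(-3 + N) + 2*N)
(J(112, -55) + p)/(U(29) - 38085) = (1/(-96 + 112) + 14756)/((-36 + √(-3 + 29) + 2*29) - 38085) = (1/16 + 14756)/((-36 + √26 + 58) - 38085) = (1/16 + 14756)/((22 + √26) - 38085) = 236097/(16*(-38063 + √26))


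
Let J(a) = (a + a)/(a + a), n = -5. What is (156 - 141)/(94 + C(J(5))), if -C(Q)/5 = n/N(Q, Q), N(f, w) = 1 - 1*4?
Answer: 45/257 ≈ 0.17510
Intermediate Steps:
N(f, w) = -3 (N(f, w) = 1 - 4 = -3)
J(a) = 1 (J(a) = (2*a)/((2*a)) = (2*a)*(1/(2*a)) = 1)
C(Q) = -25/3 (C(Q) = -(-25)/(-3) = -(-25)*(-1)/3 = -5*5/3 = -25/3)
(156 - 141)/(94 + C(J(5))) = (156 - 141)/(94 - 25/3) = 15/(257/3) = (3/257)*15 = 45/257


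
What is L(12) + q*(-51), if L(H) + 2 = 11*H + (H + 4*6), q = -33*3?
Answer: 5215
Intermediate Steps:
q = -99
L(H) = 22 + 12*H (L(H) = -2 + (11*H + (H + 4*6)) = -2 + (11*H + (H + 24)) = -2 + (11*H + (24 + H)) = -2 + (24 + 12*H) = 22 + 12*H)
L(12) + q*(-51) = (22 + 12*12) - 99*(-51) = (22 + 144) + 5049 = 166 + 5049 = 5215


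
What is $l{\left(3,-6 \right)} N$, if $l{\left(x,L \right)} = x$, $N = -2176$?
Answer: $-6528$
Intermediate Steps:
$l{\left(3,-6 \right)} N = 3 \left(-2176\right) = -6528$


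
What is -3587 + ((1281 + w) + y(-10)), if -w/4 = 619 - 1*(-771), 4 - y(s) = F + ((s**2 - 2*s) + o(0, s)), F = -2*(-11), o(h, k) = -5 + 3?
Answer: -8002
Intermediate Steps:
o(h, k) = -2
F = 22
y(s) = -16 - s**2 + 2*s (y(s) = 4 - (22 + ((s**2 - 2*s) - 2)) = 4 - (22 + (-2 + s**2 - 2*s)) = 4 - (20 + s**2 - 2*s) = 4 + (-20 - s**2 + 2*s) = -16 - s**2 + 2*s)
w = -5560 (w = -4*(619 - 1*(-771)) = -4*(619 + 771) = -4*1390 = -5560)
-3587 + ((1281 + w) + y(-10)) = -3587 + ((1281 - 5560) + (-16 - 1*(-10)**2 + 2*(-10))) = -3587 + (-4279 + (-16 - 1*100 - 20)) = -3587 + (-4279 + (-16 - 100 - 20)) = -3587 + (-4279 - 136) = -3587 - 4415 = -8002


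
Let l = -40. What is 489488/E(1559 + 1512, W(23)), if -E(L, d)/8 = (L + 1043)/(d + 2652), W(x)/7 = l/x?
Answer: -1857484588/47311 ≈ -39261.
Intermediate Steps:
W(x) = -280/x (W(x) = 7*(-40/x) = -280/x)
E(L, d) = -8*(1043 + L)/(2652 + d) (E(L, d) = -8*(L + 1043)/(d + 2652) = -8*(1043 + L)/(2652 + d))
489488/E(1559 + 1512, W(23)) = 489488/((8*(-1043 - (1559 + 1512))/(2652 - 280/23))) = 489488/((8*(-1043 - 1*3071)/(2652 - 280*1/23))) = 489488/((8*(-1043 - 3071)/(2652 - 280/23))) = 489488/((8*(-4114)/(60716/23))) = 489488/((8*(23/60716)*(-4114))) = 489488/(-189244/15179) = 489488*(-15179/189244) = -1857484588/47311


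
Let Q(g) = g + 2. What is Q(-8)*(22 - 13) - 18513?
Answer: -18567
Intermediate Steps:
Q(g) = 2 + g
Q(-8)*(22 - 13) - 18513 = (2 - 8)*(22 - 13) - 18513 = -6*9 - 18513 = -54 - 18513 = -18567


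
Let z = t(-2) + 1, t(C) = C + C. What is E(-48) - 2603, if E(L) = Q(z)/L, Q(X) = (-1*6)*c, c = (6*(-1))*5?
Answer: -10427/4 ≈ -2606.8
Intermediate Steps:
c = -30 (c = -6*5 = -30)
t(C) = 2*C
z = -3 (z = 2*(-2) + 1 = -4 + 1 = -3)
Q(X) = 180 (Q(X) = -1*6*(-30) = -6*(-30) = 180)
E(L) = 180/L
E(-48) - 2603 = 180/(-48) - 2603 = 180*(-1/48) - 2603 = -15/4 - 2603 = -10427/4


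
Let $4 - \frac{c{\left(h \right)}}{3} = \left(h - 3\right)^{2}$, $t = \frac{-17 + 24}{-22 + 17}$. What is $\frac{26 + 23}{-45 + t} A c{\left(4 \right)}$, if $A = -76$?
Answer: $\frac{41895}{58} \approx 722.33$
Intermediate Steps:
$t = - \frac{7}{5}$ ($t = \frac{7}{-5} = 7 \left(- \frac{1}{5}\right) = - \frac{7}{5} \approx -1.4$)
$c{\left(h \right)} = 12 - 3 \left(-3 + h\right)^{2}$ ($c{\left(h \right)} = 12 - 3 \left(h - 3\right)^{2} = 12 - 3 \left(-3 + h\right)^{2}$)
$\frac{26 + 23}{-45 + t} A c{\left(4 \right)} = \frac{26 + 23}{-45 - \frac{7}{5}} \left(-76\right) \left(12 - 3 \left(-3 + 4\right)^{2}\right) = \frac{49}{- \frac{232}{5}} \left(-76\right) \left(12 - 3 \cdot 1^{2}\right) = 49 \left(- \frac{5}{232}\right) \left(-76\right) \left(12 - 3\right) = \left(- \frac{245}{232}\right) \left(-76\right) \left(12 - 3\right) = \frac{4655}{58} \cdot 9 = \frac{41895}{58}$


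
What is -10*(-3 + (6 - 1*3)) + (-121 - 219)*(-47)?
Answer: 15980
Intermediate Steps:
-10*(-3 + (6 - 1*3)) + (-121 - 219)*(-47) = -10*(-3 + (6 - 3)) - 340*(-47) = -10*(-3 + 3) + 15980 = -10*0 + 15980 = 0 + 15980 = 15980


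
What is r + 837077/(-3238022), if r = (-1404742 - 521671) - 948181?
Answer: -9307999450145/3238022 ≈ -2.8746e+6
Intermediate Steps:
r = -2874594 (r = -1926413 - 948181 = -2874594)
r + 837077/(-3238022) = -2874594 + 837077/(-3238022) = -2874594 + 837077*(-1/3238022) = -2874594 - 837077/3238022 = -9307999450145/3238022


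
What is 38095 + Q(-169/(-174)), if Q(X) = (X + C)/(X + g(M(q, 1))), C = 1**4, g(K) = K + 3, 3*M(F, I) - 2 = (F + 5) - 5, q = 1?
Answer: 32952518/865 ≈ 38095.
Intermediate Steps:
M(F, I) = 2/3 + F/3 (M(F, I) = 2/3 + ((F + 5) - 5)/3 = 2/3 + ((5 + F) - 5)/3 = 2/3 + F/3)
g(K) = 3 + K
C = 1
Q(X) = (1 + X)/(4 + X) (Q(X) = (X + 1)/(X + (3 + (2/3 + (1/3)*1))) = (1 + X)/(X + (3 + (2/3 + 1/3))) = (1 + X)/(X + (3 + 1)) = (1 + X)/(X + 4) = (1 + X)/(4 + X))
38095 + Q(-169/(-174)) = 38095 + (1 - 169/(-174))/(4 - 169/(-174)) = 38095 + (1 - 169*(-1/174))/(4 - 169*(-1/174)) = 38095 + (1 + 169/174)/(4 + 169/174) = 38095 + (343/174)/(865/174) = 38095 + (174/865)*(343/174) = 38095 + 343/865 = 32952518/865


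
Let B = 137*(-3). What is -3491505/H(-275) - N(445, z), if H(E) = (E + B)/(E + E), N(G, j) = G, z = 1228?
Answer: -960316510/343 ≈ -2.7998e+6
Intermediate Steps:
B = -411
H(E) = (-411 + E)/(2*E) (H(E) = (E - 411)/(E + E) = (-411 + E)/((2*E)) = (-411 + E)*(1/(2*E)) = (-411 + E)/(2*E))
-3491505/H(-275) - N(445, z) = -3491505*(-550/(-411 - 275)) - 1*445 = -3491505/((1/2)*(-1/275)*(-686)) - 445 = -3491505/343/275 - 445 = -3491505*275/343 - 445 = -960163875/343 - 445 = -960316510/343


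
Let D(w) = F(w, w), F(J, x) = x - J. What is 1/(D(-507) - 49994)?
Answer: -1/49994 ≈ -2.0002e-5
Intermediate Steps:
D(w) = 0 (D(w) = w - w = 0)
1/(D(-507) - 49994) = 1/(0 - 49994) = 1/(-49994) = -1/49994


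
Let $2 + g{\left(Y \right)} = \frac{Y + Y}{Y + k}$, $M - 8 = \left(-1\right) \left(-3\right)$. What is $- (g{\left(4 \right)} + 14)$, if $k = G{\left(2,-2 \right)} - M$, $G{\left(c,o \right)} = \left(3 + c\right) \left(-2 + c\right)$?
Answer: $- \frac{76}{7} \approx -10.857$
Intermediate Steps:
$G{\left(c,o \right)} = \left(-2 + c\right) \left(3 + c\right)$
$M = 11$ ($M = 8 - -3 = 8 + 3 = 11$)
$k = -11$ ($k = \left(-6 + 2 + 2^{2}\right) - 11 = \left(-6 + 2 + 4\right) - 11 = 0 - 11 = -11$)
$g{\left(Y \right)} = -2 + \frac{2 Y}{-11 + Y}$ ($g{\left(Y \right)} = -2 + \frac{Y + Y}{Y - 11} = -2 + \frac{2 Y}{-11 + Y}$)
$- (g{\left(4 \right)} + 14) = - (\frac{22}{-11 + 4} + 14) = - (\frac{22}{-7} + 14) = - (22 \left(- \frac{1}{7}\right) + 14) = - (- \frac{22}{7} + 14) = \left(-1\right) \frac{76}{7} = - \frac{76}{7}$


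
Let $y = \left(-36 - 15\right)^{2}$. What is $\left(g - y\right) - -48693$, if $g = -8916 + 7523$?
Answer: $44699$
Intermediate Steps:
$y = 2601$ ($y = \left(-36 + \left(-15 + 0\right)\right)^{2} = \left(-36 - 15\right)^{2} = \left(-51\right)^{2} = 2601$)
$g = -1393$
$\left(g - y\right) - -48693 = \left(-1393 - 2601\right) - -48693 = \left(-1393 - 2601\right) + 48693 = -3994 + 48693 = 44699$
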